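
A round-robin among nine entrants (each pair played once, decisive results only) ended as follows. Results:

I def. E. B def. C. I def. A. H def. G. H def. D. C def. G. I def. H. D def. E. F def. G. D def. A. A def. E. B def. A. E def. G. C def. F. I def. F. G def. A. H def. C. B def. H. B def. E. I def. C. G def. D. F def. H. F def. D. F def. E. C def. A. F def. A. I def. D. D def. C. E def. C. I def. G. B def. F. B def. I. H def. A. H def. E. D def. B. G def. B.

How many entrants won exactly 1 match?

Win totals: A 1, B 6, C 3, D 4, E 2, F 5, G 3, H 5, I 7.
Exactly 1: A — 1 entrant.

1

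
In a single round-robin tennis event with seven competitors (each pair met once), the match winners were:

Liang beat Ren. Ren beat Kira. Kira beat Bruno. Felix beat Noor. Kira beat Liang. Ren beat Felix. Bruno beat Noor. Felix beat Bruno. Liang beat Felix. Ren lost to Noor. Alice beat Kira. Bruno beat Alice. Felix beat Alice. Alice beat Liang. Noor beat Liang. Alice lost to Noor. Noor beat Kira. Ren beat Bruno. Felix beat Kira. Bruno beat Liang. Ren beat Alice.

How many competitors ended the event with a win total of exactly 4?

Win totals: Noor 4, Bruno 3, Ren 4, Felix 4, Kira 2, Alice 2, Liang 2.
Exactly 4: Noor, Ren, Felix — 3 competitors.

3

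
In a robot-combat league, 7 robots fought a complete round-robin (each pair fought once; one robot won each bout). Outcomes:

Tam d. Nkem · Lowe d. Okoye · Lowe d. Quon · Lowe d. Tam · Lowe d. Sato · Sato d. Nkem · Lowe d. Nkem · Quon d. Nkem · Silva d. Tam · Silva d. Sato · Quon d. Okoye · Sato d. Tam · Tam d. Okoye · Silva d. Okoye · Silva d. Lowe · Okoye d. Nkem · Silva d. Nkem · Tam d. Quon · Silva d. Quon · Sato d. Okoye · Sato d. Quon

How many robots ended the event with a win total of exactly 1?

1

Win totals: Lowe 5, Tam 3, Quon 2, Okoye 1, Sato 4, Silva 6, Nkem 0.
Exactly 1: Okoye — 1 robot.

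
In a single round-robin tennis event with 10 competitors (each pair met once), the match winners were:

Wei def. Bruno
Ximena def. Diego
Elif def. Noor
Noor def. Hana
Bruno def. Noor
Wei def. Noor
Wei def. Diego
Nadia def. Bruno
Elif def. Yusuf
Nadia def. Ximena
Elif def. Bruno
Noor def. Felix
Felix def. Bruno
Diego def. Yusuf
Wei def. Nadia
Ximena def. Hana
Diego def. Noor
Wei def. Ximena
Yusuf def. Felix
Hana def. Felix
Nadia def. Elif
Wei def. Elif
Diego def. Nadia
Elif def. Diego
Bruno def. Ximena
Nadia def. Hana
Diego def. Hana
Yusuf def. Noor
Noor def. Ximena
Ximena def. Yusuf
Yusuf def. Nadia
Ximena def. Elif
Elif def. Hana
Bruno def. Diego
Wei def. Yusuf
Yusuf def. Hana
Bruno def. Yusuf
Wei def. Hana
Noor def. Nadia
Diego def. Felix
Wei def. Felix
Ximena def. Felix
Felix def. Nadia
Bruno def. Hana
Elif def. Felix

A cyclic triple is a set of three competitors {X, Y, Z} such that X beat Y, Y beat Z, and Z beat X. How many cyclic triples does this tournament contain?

Win totals: Hana 1, Felix 2, Wei 9, Yusuf 4, Ximena 5, Diego 5, Noor 4, Nadia 4, Bruno 5, Elif 6.
A competitor with w wins dominates both others in C(w,2) triples; summing gives 0 + 1 + 36 + 6 + 10 + 10 + 6 + 6 + 10 + 15 = 100 transitive triples.
Total triples C(10,3) = 120, so cyclic triples = 120 − 100 = 20.

20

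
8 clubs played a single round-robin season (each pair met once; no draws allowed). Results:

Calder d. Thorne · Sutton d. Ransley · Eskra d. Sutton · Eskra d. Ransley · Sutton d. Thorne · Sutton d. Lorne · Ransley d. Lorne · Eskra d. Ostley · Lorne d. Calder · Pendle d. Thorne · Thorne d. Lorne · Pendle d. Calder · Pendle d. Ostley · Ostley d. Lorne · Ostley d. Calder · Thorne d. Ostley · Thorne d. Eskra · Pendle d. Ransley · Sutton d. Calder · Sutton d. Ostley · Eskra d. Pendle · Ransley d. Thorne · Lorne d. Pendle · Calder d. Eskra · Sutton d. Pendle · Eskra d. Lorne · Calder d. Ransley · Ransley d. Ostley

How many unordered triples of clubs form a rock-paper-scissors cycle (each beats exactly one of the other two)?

14

Win totals: Sutton 6, Thorne 3, Eskra 5, Ostley 2, Lorne 2, Ransley 3, Calder 3, Pendle 4.
A club with w wins dominates both others in C(w,2) triples; summing gives 15 + 3 + 10 + 1 + 1 + 3 + 3 + 6 = 42 transitive triples.
Total triples C(8,3) = 56, so cyclic triples = 56 − 42 = 14.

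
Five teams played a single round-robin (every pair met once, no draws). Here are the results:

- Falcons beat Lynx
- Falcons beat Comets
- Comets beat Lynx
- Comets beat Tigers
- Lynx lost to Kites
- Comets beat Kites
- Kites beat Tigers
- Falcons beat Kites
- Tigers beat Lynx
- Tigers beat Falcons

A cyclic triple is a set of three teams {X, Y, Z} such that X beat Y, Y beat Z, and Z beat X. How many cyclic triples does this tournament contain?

Win totals: Lynx 0, Tigers 2, Comets 3, Falcons 3, Kites 2.
A team with w wins dominates both others in C(w,2) triples; summing gives 0 + 1 + 3 + 3 + 1 = 8 transitive triples.
Total triples C(5,3) = 10, so cyclic triples = 10 − 8 = 2.

2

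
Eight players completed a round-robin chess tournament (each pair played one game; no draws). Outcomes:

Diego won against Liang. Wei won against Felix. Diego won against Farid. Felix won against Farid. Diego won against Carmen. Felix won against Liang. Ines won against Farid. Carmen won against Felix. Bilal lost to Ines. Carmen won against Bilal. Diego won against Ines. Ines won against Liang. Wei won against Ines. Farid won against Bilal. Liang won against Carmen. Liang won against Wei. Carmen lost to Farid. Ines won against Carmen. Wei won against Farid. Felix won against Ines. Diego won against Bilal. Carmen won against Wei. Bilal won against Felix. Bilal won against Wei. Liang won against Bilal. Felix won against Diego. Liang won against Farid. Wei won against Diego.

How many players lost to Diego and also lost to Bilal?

Diego beat: Carmen, Ines, Farid, Liang, Bilal.
Bilal beat: Felix, Wei.
No one was beaten by both.

0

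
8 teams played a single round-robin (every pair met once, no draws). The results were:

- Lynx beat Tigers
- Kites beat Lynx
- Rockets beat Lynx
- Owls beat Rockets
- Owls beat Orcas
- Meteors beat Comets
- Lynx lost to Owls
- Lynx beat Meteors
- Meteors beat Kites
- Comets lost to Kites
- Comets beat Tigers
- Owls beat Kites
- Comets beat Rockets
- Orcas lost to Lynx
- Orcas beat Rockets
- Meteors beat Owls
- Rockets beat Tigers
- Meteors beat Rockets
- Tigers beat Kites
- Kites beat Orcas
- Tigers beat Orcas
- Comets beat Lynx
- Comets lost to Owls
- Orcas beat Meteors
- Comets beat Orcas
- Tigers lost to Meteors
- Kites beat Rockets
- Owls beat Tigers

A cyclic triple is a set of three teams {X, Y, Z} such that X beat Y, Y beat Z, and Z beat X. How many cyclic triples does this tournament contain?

13

Win totals: Comets 4, Tigers 2, Kites 4, Meteors 5, Lynx 3, Rockets 2, Owls 6, Orcas 2.
A team with w wins dominates both others in C(w,2) triples; summing gives 6 + 1 + 6 + 10 + 3 + 1 + 15 + 1 = 43 transitive triples.
Total triples C(8,3) = 56, so cyclic triples = 56 − 43 = 13.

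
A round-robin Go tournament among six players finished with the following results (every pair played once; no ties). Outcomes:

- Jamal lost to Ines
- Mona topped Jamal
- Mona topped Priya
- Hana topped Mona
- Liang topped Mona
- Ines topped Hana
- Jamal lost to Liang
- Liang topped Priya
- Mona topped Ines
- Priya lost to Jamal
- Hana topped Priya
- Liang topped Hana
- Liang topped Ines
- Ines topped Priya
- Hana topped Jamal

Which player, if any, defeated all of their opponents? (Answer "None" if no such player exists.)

Liang has 5 wins out of 5 opponents — a perfect record.

Liang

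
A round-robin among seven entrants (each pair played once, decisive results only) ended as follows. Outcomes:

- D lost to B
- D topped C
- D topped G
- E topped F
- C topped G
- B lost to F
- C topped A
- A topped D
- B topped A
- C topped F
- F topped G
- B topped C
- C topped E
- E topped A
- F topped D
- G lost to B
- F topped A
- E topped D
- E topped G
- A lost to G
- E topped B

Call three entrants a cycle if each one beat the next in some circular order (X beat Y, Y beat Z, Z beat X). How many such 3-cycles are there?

6

Win totals: A 1, B 4, C 4, D 2, E 5, F 4, G 1.
An entrant with w wins dominates both others in C(w,2) triples; summing gives 0 + 6 + 6 + 1 + 10 + 6 + 0 = 29 transitive triples.
Total triples C(7,3) = 35, so cyclic triples = 35 − 29 = 6.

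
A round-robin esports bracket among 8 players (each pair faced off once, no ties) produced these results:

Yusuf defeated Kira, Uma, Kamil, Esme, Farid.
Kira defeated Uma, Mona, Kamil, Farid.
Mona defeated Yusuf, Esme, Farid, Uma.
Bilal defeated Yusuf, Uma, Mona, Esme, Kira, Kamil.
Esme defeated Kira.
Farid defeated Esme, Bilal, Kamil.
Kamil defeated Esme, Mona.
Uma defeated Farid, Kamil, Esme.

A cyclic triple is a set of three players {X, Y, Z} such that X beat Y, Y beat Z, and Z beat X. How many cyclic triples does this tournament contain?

12

Win totals: Farid 3, Uma 3, Kamil 2, Mona 4, Esme 1, Yusuf 5, Bilal 6, Kira 4.
A player with w wins dominates both others in C(w,2) triples; summing gives 3 + 3 + 1 + 6 + 0 + 10 + 15 + 6 = 44 transitive triples.
Total triples C(8,3) = 56, so cyclic triples = 56 − 44 = 12.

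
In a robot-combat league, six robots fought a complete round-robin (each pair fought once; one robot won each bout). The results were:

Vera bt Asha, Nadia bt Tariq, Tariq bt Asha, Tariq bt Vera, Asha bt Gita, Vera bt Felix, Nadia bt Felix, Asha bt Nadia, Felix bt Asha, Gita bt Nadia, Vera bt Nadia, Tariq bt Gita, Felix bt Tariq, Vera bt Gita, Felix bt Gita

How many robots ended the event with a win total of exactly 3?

2

Win totals: Nadia 2, Tariq 3, Felix 3, Vera 4, Gita 1, Asha 2.
Exactly 3: Tariq, Felix — 2 robots.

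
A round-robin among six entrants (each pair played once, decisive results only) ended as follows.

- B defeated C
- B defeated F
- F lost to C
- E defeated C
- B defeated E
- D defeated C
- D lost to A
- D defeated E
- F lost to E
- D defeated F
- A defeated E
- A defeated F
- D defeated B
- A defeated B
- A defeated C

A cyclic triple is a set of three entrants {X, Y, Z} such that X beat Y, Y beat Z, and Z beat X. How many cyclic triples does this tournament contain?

0

Of the C(6,3) = 20 triples, the cyclic ones are: none.
That is 0.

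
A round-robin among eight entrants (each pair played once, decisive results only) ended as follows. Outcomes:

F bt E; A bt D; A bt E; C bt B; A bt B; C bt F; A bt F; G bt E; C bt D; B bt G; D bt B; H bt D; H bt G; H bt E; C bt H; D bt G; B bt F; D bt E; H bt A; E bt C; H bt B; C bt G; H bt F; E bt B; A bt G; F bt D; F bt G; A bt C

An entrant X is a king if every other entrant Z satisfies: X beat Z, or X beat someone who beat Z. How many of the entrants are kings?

A reaches everyone (king).
B cannot reach A, C, H in two steps.
C reaches everyone (king).
D cannot reach A, H in two steps.
E cannot reach A in two steps.
F cannot reach A, H in two steps.
G cannot reach A, D, F, H in two steps.
H reaches everyone (king).
Kings: A, C, H — 3.

3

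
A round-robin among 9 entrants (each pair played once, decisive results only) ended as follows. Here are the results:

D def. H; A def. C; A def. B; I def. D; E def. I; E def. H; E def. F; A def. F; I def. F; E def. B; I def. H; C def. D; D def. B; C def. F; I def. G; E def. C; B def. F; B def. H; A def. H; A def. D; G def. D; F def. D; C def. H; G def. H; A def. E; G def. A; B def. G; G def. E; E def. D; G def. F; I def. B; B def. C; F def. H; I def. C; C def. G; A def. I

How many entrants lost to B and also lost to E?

3

B beat: C, F, G, H.
E beat: B, C, D, F, H, I.
Both beat: C, F, H — 3.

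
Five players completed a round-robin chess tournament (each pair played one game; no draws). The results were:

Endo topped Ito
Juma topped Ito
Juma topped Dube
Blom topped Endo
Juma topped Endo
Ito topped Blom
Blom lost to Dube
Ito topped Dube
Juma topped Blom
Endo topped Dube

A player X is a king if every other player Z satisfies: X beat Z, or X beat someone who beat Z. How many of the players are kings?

1

Endo cannot reach Juma in two steps.
Ito cannot reach Juma in two steps.
Juma reaches everyone (king).
Blom cannot reach Juma in two steps.
Dube cannot reach Ito, Juma in two steps.
Kings: Juma — 1.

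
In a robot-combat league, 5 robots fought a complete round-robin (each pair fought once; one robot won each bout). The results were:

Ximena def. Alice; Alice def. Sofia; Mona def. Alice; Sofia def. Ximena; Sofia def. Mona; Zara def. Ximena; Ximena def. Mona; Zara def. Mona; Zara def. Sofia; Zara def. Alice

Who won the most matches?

Win totals: Mona 1, Zara 4, Ximena 2, Sofia 2, Alice 1.
Zara leads with 4 wins (next highest: 2).

Zara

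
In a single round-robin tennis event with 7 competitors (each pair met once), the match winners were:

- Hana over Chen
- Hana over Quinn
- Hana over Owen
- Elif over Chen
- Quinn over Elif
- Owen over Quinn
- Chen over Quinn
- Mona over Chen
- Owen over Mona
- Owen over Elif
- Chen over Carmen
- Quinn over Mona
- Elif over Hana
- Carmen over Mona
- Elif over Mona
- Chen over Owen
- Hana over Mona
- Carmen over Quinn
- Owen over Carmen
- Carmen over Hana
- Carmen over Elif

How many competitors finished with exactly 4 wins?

Win totals: Owen 4, Hana 4, Elif 3, Mona 1, Carmen 4, Chen 3, Quinn 2.
Exactly 4: Owen, Hana, Carmen — 3 competitors.

3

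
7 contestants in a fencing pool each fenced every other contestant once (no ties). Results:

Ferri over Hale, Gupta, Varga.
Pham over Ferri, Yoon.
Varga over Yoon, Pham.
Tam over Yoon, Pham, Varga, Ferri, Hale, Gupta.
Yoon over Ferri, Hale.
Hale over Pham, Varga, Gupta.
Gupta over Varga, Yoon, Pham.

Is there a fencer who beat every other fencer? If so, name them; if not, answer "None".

Tam

Tam has 6 wins out of 6 opponents — a perfect record.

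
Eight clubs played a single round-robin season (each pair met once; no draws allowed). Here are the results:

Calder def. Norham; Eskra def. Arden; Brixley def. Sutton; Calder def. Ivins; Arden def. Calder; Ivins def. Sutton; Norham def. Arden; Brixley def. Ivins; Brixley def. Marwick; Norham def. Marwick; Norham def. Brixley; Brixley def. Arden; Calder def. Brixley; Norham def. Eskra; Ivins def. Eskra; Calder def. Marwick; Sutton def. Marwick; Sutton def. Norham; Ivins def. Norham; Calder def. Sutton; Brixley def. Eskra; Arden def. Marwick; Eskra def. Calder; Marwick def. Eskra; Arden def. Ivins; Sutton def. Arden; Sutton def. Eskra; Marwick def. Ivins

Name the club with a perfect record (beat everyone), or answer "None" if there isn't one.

Highest win total is Calder with 5 (out of 7 possible).
Calder lost to Eskra, Arden, so no club went undefeated.

None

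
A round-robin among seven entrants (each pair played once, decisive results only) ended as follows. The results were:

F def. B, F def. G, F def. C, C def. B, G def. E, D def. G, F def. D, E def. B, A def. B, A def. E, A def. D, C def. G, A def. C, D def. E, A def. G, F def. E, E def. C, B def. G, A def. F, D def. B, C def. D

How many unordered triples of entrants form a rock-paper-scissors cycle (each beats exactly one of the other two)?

Win totals: A 6, B 1, C 3, D 3, E 2, F 5, G 1.
An entrant with w wins dominates both others in C(w,2) triples; summing gives 15 + 0 + 3 + 3 + 1 + 10 + 0 = 32 transitive triples.
Total triples C(7,3) = 35, so cyclic triples = 35 − 32 = 3.

3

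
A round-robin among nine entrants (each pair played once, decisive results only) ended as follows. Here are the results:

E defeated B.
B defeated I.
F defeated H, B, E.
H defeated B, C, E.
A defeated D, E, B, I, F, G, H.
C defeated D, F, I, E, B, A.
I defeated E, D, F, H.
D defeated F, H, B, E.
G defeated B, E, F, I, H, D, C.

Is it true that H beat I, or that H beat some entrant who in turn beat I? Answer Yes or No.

H did not beat I directly.
H beat B, C, E. Of those, B beat I.

Yes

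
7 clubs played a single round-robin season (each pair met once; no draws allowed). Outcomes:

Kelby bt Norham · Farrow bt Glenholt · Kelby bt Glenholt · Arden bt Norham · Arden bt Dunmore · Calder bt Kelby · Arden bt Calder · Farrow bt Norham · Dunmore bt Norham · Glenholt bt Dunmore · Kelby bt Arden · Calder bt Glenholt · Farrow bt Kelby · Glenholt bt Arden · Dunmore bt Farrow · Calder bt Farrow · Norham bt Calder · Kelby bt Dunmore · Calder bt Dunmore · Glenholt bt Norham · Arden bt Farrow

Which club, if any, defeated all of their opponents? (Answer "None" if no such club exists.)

None

Highest win total is Kelby with 4 (out of 6 possible).
Kelby lost to Calder, Farrow, so no club went undefeated.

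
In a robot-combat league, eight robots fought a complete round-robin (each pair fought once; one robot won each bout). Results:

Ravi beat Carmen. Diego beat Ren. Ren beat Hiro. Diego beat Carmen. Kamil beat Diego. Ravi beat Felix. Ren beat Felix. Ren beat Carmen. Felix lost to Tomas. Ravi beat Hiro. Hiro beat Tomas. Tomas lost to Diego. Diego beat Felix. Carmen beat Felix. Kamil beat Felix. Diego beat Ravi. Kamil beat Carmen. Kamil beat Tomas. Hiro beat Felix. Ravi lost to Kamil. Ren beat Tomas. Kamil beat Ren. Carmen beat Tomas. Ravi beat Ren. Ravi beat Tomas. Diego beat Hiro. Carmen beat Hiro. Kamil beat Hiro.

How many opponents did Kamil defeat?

Kamil's results: beat Hiro, Ren, Tomas, Carmen, Ravi, Diego, Felix; lost to no one.
That is 7 wins.

7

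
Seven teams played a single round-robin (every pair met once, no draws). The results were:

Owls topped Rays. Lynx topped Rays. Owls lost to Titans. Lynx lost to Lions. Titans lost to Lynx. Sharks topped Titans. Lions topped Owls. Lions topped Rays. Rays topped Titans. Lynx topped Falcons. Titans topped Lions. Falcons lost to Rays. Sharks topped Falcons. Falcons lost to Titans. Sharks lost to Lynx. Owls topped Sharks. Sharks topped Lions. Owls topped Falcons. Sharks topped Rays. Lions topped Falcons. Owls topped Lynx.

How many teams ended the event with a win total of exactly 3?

1

Win totals: Lions 4, Lynx 4, Titans 3, Sharks 4, Rays 2, Falcons 0, Owls 4.
Exactly 3: Titans — 1 team.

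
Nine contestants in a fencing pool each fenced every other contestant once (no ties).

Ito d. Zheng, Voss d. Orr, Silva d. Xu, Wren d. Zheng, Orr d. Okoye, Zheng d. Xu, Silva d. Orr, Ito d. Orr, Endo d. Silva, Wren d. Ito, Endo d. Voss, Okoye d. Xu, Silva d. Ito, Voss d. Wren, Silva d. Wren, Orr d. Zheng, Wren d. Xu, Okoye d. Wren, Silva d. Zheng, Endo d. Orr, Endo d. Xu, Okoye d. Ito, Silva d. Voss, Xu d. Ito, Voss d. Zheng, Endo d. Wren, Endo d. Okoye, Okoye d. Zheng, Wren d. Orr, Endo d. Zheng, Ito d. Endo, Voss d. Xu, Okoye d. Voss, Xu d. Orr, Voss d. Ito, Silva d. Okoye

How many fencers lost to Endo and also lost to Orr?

Endo beat: Zheng, Orr, Silva, Wren, Okoye, Voss, Xu.
Orr beat: Zheng, Okoye.
Both beat: Zheng, Okoye — 2.

2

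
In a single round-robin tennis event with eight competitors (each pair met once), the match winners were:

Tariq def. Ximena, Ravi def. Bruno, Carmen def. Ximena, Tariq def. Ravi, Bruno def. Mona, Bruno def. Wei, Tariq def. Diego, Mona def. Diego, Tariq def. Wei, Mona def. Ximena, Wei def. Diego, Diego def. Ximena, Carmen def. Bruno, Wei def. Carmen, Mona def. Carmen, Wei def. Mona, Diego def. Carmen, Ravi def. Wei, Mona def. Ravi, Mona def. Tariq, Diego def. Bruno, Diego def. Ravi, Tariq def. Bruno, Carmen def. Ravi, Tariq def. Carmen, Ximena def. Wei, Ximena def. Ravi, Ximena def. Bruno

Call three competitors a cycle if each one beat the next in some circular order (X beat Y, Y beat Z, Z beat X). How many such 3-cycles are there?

Win totals: Ximena 3, Bruno 2, Mona 5, Carmen 3, Wei 3, Ravi 2, Tariq 6, Diego 4.
A competitor with w wins dominates both others in C(w,2) triples; summing gives 3 + 1 + 10 + 3 + 3 + 1 + 15 + 6 = 42 transitive triples.
Total triples C(8,3) = 56, so cyclic triples = 56 − 42 = 14.

14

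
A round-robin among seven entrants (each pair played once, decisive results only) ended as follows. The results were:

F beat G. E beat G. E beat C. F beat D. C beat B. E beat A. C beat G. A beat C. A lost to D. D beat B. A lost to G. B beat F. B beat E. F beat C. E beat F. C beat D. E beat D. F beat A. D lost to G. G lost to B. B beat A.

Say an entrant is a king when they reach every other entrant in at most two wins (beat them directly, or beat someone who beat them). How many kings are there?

A cannot reach E, F in two steps.
B reaches everyone (king).
C reaches everyone (king).
D reaches everyone (king).
E reaches everyone (king).
F cannot reach E in two steps.
G cannot reach E, F in two steps.
Kings: B, C, D, E — 4.

4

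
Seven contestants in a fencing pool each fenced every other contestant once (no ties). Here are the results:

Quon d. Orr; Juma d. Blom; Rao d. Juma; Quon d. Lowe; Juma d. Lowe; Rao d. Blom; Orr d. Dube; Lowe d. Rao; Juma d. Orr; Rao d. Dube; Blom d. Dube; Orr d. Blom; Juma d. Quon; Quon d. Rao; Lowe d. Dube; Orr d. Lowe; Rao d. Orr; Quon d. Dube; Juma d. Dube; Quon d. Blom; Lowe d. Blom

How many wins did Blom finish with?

1

Blom's results: beat Dube; lost to Rao, Orr, Juma, Quon, Lowe.
That is 1 win.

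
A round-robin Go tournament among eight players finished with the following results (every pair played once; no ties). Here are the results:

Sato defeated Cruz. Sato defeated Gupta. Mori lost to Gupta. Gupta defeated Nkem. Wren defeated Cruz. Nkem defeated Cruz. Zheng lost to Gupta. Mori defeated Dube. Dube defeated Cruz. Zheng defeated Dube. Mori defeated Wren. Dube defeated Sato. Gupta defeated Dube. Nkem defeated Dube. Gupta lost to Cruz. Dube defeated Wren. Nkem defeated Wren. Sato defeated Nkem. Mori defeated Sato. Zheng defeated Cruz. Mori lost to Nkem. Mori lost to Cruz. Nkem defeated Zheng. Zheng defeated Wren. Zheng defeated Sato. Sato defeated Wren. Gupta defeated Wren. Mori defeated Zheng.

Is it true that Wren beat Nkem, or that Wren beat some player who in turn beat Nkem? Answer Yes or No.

Wren did not beat Nkem directly.
Wren beat Cruz, but each of them lost to Nkem. No two-step path.

No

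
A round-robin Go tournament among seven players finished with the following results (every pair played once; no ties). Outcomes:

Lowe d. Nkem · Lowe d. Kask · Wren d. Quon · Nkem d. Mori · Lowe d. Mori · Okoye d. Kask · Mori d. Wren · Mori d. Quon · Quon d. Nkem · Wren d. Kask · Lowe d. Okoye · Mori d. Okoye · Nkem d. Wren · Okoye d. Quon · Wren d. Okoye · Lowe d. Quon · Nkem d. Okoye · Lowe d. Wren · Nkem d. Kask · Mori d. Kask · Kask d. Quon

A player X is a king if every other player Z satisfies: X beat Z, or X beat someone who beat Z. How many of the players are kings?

1

Kask cannot reach Mori, Wren, Lowe, Okoye in two steps.
Mori cannot reach Lowe in two steps.
Wren cannot reach Mori, Lowe in two steps.
Lowe reaches everyone (king).
Okoye cannot reach Mori, Wren, Lowe in two steps.
Nkem cannot reach Lowe in two steps.
Quon cannot reach Lowe in two steps.
Kings: Lowe — 1.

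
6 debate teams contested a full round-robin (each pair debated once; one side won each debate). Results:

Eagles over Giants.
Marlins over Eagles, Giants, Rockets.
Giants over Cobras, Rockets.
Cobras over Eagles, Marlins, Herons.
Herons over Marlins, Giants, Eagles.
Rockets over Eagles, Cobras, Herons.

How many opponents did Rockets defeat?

Rockets' results: beat Herons, Eagles, Cobras; lost to Giants, Marlins.
That is 3 wins.

3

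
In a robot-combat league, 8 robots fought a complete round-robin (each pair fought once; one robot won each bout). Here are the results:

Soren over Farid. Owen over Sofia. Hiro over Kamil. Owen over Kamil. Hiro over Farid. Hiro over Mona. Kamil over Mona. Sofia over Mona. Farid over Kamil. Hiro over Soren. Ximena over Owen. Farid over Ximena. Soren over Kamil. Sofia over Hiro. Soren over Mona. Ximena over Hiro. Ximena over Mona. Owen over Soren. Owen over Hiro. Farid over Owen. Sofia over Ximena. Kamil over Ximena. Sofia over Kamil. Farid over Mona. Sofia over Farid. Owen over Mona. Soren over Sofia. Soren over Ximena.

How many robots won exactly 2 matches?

Win totals: Hiro 4, Farid 4, Kamil 2, Soren 5, Owen 5, Sofia 5, Ximena 3, Mona 0.
Exactly 2: Kamil — 1 robot.

1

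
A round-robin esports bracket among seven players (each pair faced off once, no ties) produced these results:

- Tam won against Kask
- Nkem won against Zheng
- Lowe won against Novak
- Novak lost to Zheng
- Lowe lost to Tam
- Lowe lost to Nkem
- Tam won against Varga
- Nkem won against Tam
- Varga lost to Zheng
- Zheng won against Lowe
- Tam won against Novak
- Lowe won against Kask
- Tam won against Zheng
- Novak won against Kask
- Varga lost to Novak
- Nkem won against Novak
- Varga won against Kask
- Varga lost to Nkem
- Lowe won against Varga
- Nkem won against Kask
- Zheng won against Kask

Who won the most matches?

Win totals: Varga 1, Tam 5, Novak 2, Zheng 4, Nkem 6, Lowe 3, Kask 0.
Nkem leads with 6 wins (next highest: 5).

Nkem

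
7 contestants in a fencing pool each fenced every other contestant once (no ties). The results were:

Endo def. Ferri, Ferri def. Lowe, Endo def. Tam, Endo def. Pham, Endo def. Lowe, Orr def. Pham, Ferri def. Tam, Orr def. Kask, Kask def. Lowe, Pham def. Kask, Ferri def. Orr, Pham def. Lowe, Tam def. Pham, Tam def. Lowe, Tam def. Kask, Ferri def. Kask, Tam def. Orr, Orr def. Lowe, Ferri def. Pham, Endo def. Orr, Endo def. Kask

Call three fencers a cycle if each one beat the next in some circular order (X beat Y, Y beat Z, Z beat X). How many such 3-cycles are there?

Win totals: Pham 2, Lowe 0, Orr 3, Kask 1, Endo 6, Ferri 5, Tam 4.
A fencer with w wins dominates both others in C(w,2) triples; summing gives 1 + 0 + 3 + 0 + 15 + 10 + 6 = 35 transitive triples.
Total triples C(7,3) = 35, so cyclic triples = 35 − 35 = 0.

0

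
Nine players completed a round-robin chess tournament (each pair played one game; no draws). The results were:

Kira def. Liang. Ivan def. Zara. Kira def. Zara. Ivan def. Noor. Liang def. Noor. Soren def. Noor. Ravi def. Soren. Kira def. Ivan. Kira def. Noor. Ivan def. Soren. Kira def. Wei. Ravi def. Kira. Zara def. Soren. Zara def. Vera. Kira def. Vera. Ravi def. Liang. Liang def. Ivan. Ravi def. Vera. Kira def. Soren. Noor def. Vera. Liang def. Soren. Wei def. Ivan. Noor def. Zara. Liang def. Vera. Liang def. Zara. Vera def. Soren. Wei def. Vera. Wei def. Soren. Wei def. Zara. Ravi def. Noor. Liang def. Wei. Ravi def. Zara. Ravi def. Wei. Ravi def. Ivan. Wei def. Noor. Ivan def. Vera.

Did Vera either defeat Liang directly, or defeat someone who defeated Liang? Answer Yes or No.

No

Vera did not beat Liang directly.
Vera beat Soren, but each of them lost to Liang. No two-step path.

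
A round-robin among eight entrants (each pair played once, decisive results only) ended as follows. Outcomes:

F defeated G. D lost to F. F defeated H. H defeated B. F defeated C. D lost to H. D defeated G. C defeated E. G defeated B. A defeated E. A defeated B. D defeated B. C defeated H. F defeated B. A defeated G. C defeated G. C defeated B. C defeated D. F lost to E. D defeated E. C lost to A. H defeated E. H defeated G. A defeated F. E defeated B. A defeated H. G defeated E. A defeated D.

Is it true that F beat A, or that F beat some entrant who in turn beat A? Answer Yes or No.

F did not beat A directly.
F beat B, C, D, G, H, but each of them lost to A. No two-step path.

No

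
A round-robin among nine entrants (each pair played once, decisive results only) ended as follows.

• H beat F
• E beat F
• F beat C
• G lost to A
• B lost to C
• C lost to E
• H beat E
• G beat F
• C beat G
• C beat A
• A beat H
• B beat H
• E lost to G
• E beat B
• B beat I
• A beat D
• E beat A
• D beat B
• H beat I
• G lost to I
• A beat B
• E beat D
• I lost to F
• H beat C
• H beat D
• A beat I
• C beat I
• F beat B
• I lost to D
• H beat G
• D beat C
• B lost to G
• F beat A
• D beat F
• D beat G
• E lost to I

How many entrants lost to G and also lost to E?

2

G beat: B, E, F.
E beat: A, B, C, D, F.
Both beat: B, F — 2.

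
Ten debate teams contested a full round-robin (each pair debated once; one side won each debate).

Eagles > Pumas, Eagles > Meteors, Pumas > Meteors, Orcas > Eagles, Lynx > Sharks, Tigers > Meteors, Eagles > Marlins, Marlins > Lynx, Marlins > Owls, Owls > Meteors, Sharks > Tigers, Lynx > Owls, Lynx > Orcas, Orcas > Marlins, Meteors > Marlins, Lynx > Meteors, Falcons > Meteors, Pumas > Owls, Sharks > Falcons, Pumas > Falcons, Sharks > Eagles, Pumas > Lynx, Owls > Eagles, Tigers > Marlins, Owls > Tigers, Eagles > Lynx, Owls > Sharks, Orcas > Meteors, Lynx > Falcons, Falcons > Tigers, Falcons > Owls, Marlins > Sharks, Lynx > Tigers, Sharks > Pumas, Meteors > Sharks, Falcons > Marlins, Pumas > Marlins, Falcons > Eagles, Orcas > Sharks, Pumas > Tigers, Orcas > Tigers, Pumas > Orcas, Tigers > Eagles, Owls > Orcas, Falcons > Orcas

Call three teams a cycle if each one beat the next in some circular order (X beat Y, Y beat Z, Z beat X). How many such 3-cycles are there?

30

Win totals: Falcons 6, Meteors 2, Sharks 4, Marlins 3, Eagles 4, Owls 5, Lynx 6, Pumas 7, Orcas 5, Tigers 3.
A team with w wins dominates both others in C(w,2) triples; summing gives 15 + 1 + 6 + 3 + 6 + 10 + 15 + 21 + 10 + 3 = 90 transitive triples.
Total triples C(10,3) = 120, so cyclic triples = 120 − 90 = 30.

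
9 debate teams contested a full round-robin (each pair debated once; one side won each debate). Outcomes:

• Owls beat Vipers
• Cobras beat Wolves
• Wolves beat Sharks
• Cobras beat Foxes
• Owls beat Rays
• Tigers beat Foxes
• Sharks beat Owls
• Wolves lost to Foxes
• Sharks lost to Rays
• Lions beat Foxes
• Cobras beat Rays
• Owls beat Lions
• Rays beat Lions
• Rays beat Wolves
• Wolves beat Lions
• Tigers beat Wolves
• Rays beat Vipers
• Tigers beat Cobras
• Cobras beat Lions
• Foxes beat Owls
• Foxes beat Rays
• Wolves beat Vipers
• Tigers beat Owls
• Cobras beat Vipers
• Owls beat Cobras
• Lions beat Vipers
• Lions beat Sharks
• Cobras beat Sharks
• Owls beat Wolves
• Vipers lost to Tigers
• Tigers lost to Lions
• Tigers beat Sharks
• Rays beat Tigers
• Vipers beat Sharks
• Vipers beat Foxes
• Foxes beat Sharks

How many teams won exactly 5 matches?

Win totals: Sharks 1, Vipers 2, Lions 4, Tigers 6, Rays 5, Cobras 6, Wolves 3, Foxes 4, Owls 5.
Exactly 5: Rays, Owls — 2 teams.

2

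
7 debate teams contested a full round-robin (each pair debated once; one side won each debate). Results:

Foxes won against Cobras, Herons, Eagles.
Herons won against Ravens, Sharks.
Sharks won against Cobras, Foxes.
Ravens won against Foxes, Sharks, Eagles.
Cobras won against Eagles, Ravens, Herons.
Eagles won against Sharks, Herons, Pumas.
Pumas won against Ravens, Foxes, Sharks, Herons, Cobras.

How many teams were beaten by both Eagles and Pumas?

Eagles beat: Herons, Sharks, Pumas.
Pumas beat: Herons, Cobras, Sharks, Foxes, Ravens.
Both beat: Herons, Sharks — 2.

2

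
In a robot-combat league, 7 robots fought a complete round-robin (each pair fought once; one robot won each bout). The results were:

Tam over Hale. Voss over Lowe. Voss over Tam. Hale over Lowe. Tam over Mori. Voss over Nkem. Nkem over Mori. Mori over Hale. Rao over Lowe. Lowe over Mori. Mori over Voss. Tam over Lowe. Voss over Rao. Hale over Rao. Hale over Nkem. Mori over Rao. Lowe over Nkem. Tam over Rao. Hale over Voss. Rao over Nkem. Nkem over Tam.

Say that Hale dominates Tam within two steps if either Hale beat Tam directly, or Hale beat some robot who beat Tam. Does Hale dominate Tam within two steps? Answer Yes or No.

Yes

Hale did not beat Tam directly.
Hale beat Rao, Nkem, Voss, Lowe. Of those, Nkem beat Tam.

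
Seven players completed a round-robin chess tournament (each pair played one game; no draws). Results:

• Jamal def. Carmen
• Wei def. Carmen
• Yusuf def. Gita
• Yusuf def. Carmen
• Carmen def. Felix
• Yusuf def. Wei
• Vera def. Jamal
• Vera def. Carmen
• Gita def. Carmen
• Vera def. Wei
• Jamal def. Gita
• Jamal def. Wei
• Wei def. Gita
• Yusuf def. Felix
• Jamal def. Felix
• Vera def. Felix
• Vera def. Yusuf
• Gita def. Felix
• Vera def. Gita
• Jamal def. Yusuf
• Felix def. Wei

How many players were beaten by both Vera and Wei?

Vera beat: Yusuf, Wei, Carmen, Gita, Felix, Jamal.
Wei beat: Carmen, Gita.
Both beat: Carmen, Gita — 2.

2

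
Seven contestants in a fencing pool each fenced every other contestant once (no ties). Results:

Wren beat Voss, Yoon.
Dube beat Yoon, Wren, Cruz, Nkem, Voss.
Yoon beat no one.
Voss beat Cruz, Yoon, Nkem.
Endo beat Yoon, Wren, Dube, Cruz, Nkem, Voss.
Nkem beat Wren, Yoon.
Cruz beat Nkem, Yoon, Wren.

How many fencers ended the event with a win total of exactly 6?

Win totals: Endo 6, Dube 5, Nkem 2, Voss 3, Yoon 0, Wren 2, Cruz 3.
Exactly 6: Endo — 1 fencer.

1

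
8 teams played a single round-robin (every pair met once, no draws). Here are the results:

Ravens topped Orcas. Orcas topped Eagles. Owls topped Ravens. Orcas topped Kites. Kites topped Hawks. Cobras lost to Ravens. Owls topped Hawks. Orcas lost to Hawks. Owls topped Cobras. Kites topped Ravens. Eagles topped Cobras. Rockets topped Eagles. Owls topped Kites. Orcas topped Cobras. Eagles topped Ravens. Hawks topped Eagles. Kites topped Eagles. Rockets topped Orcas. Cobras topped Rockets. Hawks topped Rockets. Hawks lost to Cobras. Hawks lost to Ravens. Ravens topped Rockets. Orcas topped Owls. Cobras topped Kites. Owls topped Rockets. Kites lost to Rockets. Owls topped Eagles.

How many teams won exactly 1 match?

Win totals: Owls 6, Cobras 3, Rockets 3, Orcas 4, Eagles 2, Ravens 4, Kites 3, Hawks 3.
No team has exactly 1 wins.

0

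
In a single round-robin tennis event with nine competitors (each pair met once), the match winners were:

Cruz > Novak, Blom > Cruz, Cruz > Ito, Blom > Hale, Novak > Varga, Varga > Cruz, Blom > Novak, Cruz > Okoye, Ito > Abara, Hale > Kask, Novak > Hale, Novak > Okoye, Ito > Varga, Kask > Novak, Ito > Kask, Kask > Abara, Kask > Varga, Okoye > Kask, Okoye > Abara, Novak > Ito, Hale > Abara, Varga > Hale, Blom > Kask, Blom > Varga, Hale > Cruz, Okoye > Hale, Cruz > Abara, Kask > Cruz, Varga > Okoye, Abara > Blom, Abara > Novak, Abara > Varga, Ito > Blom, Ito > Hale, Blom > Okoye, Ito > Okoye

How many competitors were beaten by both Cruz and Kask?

Cruz beat: Okoye, Abara, Ito, Novak.
Kask beat: Cruz, Varga, Abara, Novak.
Both beat: Abara, Novak — 2.

2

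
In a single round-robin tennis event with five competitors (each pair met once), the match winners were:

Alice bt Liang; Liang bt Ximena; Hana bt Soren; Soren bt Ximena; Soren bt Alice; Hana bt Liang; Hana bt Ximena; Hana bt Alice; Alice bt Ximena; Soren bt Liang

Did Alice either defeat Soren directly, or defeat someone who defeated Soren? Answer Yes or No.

No

Alice did not beat Soren directly.
Alice beat Ximena, Liang, but each of them lost to Soren. No two-step path.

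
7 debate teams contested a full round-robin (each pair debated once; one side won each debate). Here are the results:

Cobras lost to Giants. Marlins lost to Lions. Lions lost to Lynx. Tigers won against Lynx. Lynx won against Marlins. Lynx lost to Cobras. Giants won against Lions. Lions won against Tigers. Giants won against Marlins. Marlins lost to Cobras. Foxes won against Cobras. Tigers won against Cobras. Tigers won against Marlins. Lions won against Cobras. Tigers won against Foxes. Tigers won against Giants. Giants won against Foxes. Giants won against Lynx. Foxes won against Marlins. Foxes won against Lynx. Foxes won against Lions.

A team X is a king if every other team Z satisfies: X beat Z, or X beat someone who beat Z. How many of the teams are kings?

Foxes cannot reach Giants in two steps.
Marlins cannot reach Foxes, Tigers, Giants, Lions, Lynx, Cobras in two steps.
Tigers reaches everyone (king).
Giants reaches everyone (king).
Lions reaches everyone (king).
Lynx cannot reach Foxes, Giants in two steps.
Cobras cannot reach Foxes, Tigers, Giants in two steps.
Kings: Tigers, Giants, Lions — 3.

3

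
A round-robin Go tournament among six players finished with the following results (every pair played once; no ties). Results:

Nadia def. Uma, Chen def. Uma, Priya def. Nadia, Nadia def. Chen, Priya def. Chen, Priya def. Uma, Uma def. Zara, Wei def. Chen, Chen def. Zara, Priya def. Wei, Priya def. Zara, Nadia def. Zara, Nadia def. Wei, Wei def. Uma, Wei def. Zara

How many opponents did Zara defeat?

Zara's results: beat no one; lost to Uma, Nadia, Chen, Wei, Priya.
That is 0 wins.

0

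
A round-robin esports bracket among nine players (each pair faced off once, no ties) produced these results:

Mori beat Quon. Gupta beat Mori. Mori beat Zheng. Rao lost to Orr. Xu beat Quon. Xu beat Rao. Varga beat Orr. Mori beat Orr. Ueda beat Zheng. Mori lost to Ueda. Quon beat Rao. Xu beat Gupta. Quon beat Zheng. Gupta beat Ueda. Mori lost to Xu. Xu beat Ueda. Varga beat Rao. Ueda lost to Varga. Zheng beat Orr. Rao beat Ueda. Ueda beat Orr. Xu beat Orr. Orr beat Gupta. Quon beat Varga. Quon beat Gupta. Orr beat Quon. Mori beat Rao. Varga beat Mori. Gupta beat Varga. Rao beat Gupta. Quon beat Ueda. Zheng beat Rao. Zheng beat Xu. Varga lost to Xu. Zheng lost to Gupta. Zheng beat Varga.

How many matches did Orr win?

3

Orr's results: beat Quon, Rao, Gupta; lost to Xu, Mori, Ueda, Zheng, Varga.
That is 3 wins.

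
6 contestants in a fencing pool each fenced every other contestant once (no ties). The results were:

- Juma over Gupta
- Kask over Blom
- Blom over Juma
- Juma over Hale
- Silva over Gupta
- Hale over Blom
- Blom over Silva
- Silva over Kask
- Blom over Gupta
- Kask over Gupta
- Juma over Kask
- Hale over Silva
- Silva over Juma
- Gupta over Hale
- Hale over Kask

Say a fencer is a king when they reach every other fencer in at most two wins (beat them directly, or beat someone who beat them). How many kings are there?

5

Kask reaches everyone (king).
Gupta cannot reach Juma in two steps.
Blom reaches everyone (king).
Juma reaches everyone (king).
Hale reaches everyone (king).
Silva reaches everyone (king).
Kings: Kask, Blom, Juma, Hale, Silva — 5.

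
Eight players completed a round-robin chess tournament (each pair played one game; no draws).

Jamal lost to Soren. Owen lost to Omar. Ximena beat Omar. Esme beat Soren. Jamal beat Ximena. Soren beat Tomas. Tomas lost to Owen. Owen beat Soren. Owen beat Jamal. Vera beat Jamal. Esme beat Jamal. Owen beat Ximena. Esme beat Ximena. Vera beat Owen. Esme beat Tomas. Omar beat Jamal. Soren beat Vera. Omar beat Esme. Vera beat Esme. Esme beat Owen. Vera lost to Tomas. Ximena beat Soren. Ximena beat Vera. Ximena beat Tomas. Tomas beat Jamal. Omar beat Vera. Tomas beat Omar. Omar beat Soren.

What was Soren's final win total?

Soren's results: beat Tomas, Jamal, Vera; lost to Ximena, Esme, Owen, Omar.
That is 3 wins.

3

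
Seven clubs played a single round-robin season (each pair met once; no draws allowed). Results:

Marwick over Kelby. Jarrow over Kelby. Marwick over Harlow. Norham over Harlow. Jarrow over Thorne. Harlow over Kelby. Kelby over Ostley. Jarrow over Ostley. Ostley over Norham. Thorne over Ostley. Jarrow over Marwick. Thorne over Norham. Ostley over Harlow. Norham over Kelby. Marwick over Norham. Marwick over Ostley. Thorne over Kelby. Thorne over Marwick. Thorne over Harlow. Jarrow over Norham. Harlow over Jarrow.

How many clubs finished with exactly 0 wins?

Win totals: Norham 2, Harlow 2, Jarrow 5, Ostley 2, Kelby 1, Thorne 5, Marwick 4.
No club has exactly 0 wins.

0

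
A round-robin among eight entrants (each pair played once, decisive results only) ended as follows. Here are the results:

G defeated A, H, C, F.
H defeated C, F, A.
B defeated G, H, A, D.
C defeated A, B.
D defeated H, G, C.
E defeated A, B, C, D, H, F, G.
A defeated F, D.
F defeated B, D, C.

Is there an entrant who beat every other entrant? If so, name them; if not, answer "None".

E has 7 wins out of 7 opponents — a perfect record.

E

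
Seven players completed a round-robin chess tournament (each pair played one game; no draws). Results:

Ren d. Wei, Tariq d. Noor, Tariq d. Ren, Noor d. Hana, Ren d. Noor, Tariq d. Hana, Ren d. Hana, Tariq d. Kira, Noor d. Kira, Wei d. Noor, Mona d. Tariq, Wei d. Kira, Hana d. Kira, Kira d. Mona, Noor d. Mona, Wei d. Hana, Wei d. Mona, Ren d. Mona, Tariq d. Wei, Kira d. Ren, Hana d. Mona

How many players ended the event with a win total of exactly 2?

2

Win totals: Ren 4, Wei 4, Noor 3, Tariq 5, Kira 2, Mona 1, Hana 2.
Exactly 2: Kira, Hana — 2 players.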